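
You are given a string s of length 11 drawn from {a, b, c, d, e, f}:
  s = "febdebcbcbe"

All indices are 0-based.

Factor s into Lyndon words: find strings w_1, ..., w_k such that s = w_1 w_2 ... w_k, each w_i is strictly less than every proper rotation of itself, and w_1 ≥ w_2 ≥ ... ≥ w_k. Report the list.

emit factor 1: 'f' (i=0, period=1)
emit factor 2: 'e' (i=1, period=1)
emit factor 3: 'bde' (i=2, period=3)
emit factor 4: 'bcbcbe' (i=5, period=6)

["f", "e", "bde", "bcbcbe"]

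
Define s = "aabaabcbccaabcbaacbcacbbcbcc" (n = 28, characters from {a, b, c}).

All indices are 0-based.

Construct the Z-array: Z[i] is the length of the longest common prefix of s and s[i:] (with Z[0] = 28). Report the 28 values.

Z[0]=28
i=1: i≥r, start 0; Z[1]=1 extend→box=[1,2)
i=2: i≥r, start 0; Z[2]=0
i=3: i≥r, start 0; Z[3]=3 extend→box=[3,6)
i=4: min(r-i=2, Z[1]=1)=1; Z[4]=1
i=5: min(r-i=1, Z[2]=0)=0; Z[5]=0
i=6: i≥r, start 0; Z[6]=0
i=7: i≥r, start 0; Z[7]=0
i=8: i≥r, start 0; Z[8]=0
i=9: i≥r, start 0; Z[9]=0
i=10: i≥r, start 0; Z[10]=3 extend→box=[10,13)
i=11: min(r-i=2, Z[1]=1)=1; Z[11]=1
i=12: min(r-i=1, Z[2]=0)=0; Z[12]=0
i=13: i≥r, start 0; Z[13]=0
i=14: i≥r, start 0; Z[14]=0
i=15: i≥r, start 0; Z[15]=2 extend→box=[15,17)
i=16: min(r-i=1, Z[1]=1)=1; Z[16]=1
i=17: i≥r, start 0; Z[17]=0
i=18: i≥r, start 0; Z[18]=0
i=19: i≥r, start 0; Z[19]=0
i=20: i≥r, start 0; Z[20]=1 extend→box=[20,21)
i=21: i≥r, start 0; Z[21]=0
i=22: i≥r, start 0; Z[22]=0
i=23: i≥r, start 0; Z[23]=0
i=24: i≥r, start 0; Z[24]=0
i=25: i≥r, start 0; Z[25]=0
i=26: i≥r, start 0; Z[26]=0
i=27: i≥r, start 0; Z[27]=0

[28, 1, 0, 3, 1, 0, 0, 0, 0, 0, 3, 1, 0, 0, 0, 2, 1, 0, 0, 0, 1, 0, 0, 0, 0, 0, 0, 0]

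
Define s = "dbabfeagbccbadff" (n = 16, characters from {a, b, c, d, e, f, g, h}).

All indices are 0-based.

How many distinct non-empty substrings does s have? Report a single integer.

rank | idx | suffix
   0 |   2 | abfeagbccbadff
   1 |  12 | adff
   2 |   6 | agbccbadff
   3 |   1 | babfeagbccbadff
   4 |  11 | badff
   5 |   8 | bccbadff
   6 |   3 | bfeagbccbadff
   7 |  10 | cbadff
   8 |   9 | ccbadff
   9 |   0 | dbabfeagbccbadff
  10 |  13 | dff
  11 |   5 | eagbccbadff
  12 |  15 | f
  13 |   4 | feagbccbadff
  14 |  14 | ff
  15 |   7 | gbccbadff

SA = [2, 12, 6, 1, 11, 8, 3, 10, 9, 0, 13, 5, 15, 4, 14, 7]
[i] adj suffixes → lcp
  [1] 2/12 → 1 ('a')
  [2] 12/6 → 1 ('a')
  [3] 6/1 → 0 ('')
  [4] 1/11 → 2 ('ba')
  [5] 11/8 → 1 ('b')
  [6] 8/3 → 1 ('b')
  [7] 3/10 → 0 ('')
  [8] 10/9 → 1 ('c')
  [9] 9/0 → 0 ('')
  [10] 0/13 → 1 ('d')
  [11] 13/5 → 0 ('')
  [12] 5/15 → 0 ('')
  [13] 15/4 → 1 ('f')
  [14] 4/14 → 1 ('f')
  [15] 14/7 → 0 ('')

n(n+1)/2 = 16·17/2 = 136
Σ LCP = 0 + 1 + 1 + 0 + 2 + 1 + 1 + 0 + 1 + 0 + 1 + 0 + 0 + 1 + 1 + 0 = 10
distinct = 136 − 10 = 126

126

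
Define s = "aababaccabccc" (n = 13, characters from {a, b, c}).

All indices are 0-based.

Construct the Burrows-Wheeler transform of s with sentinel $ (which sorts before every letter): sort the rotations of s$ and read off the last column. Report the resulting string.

rank  rotation        last
    0  $aababaccabccc  c
    1  aababaccabccc$  $
    2  ababaccabccc$a  a
    3  abaccabccc$aab  b
    4  abccc$aababacc  c
    5  accabccc$aabab  b
    6  babaccabccc$aa  a
    7  baccabccc$aaba  a
    8  bccc$aababacca  a
    9  c$aababaccabcc  c
   10  cabccc$aababac  c
   11  cc$aababaccabc  c
   12  ccabccc$aababa  a
   13  ccc$aababaccab  b

c$abcbaaacccab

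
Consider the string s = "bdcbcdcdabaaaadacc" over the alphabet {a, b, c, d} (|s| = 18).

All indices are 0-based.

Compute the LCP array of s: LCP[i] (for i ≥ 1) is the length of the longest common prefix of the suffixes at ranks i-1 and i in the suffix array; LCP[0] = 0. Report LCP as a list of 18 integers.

rank | idx | suffix
   0 |  10 | aaaadacc
   1 |  11 | aaadacc
   2 |  12 | aadacc
   3 |   8 | abaaaadacc
   4 |  15 | acc
   5 |  13 | adacc
   6 |   9 | baaaadacc
   7 |   3 | bcdcdabaaaadacc
   8 |   0 | bdcbcdcdabaaaadacc
   9 |  17 | c
  10 |   2 | cbcdcdabaaaadacc
  11 |  16 | cc
  12 |   6 | cdabaaaadacc
  13 |   4 | cdcdabaaaadacc
  14 |   7 | dabaaaadacc
  15 |  14 | dacc
  16 |   1 | dcbcdcdabaaaadacc
  17 |   5 | dcdabaaaadacc

SA = [10, 11, 12, 8, 15, 13, 9, 3, 0, 17, 2, 16, 6, 4, 7, 14, 1, 5]
[i] adj suffixes → lcp
  [1] 10/11 → 3 ('aaa')
  [2] 11/12 → 2 ('aa')
  [3] 12/8 → 1 ('a')
  [4] 8/15 → 1 ('a')
  [5] 15/13 → 1 ('a')
  [6] 13/9 → 0 ('')
  [7] 9/3 → 1 ('b')
  [8] 3/0 → 1 ('b')
  [9] 0/17 → 0 ('')
  [10] 17/2 → 1 ('c')
  [11] 2/16 → 1 ('c')
  [12] 16/6 → 1 ('c')
  [13] 6/4 → 2 ('cd')
  [14] 4/7 → 0 ('')
  [15] 7/14 → 2 ('da')
  [16] 14/1 → 1 ('d')
  [17] 1/5 → 2 ('dc')

[0, 3, 2, 1, 1, 1, 0, 1, 1, 0, 1, 1, 1, 2, 0, 2, 1, 2]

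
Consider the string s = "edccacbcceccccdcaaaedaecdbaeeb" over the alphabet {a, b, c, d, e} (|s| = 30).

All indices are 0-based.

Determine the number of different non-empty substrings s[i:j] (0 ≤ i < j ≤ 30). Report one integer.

427

sorted suffixes:
  #0 SA[0]=16  'aaaedaecdbaeeb'
  #1 SA[1]=17  'aaedaecdbaeeb'
  #2 SA[2]=4  'acbcceccccdcaaaedaecdbaeeb'
  #3 SA[3]=21  'aecdbaeeb'
  #4 SA[4]=18  'aedaecdbaeeb'
  #5 SA[5]=26  'aeeb'
  #6 SA[6]=29  'b'
  #7 SA[7]=25  'baeeb'
  #8 SA[8]=6  'bcceccccdcaaaedaecdbaeeb'
  #9 SA[9]=15  'caaaedaecdbaeeb'
  #10 SA[10]=3  'cacbcceccccdcaaaedaecdbaeeb'
  #11 SA[11]=5  'cbcceccccdcaaaedaecdbaeeb'
  #12 SA[12]=2  'ccacbcceccccdcaaaedaecdbaeeb'
  #13 SA[13]=10  'ccccdcaaaedaecdbaeeb'
  #14 SA[14]=11  'cccdcaaaedaecdbaeeb'
  #15 SA[15]=12  'ccdcaaaedaecdbaeeb'
  #16 SA[16]=7  'cceccccdcaaaedaecdbaeeb'
  #17 SA[17]=23  'cdbaeeb'
  #18 SA[18]=13  'cdcaaaedaecdbaeeb'
  #19 SA[19]=8  'ceccccdcaaaedaecdbaeeb'
  #20 SA[20]=20  'daecdbaeeb'
  #21 SA[21]=24  'dbaeeb'
  #22 SA[22]=14  'dcaaaedaecdbaeeb'
  #23 SA[23]=1  'dccacbcceccccdcaaaedaecdbaeeb'
  #24 SA[24]=28  'eb'
  #25 SA[25]=9  'eccccdcaaaedaecdbaeeb'
  #26 SA[26]=22  'ecdbaeeb'
  #27 SA[27]=19  'edaecdbaeeb'
  #28 SA[28]=0  'edccacbcceccccdcaaaedaecdbaeeb'
  #29 SA[29]=27  'eeb'

SA = [16, 17, 4, 21, 18, 26, 29, 25, 6, 15, 3, 5, 2, 10, 11, 12, 7, 23, 13, 8, 20, 24, 14, 1, 28, 9, 22, 19, 0, 27]
[i] adj suffixes → lcp
  [1] 16/17 → 2 ('aa')
  [2] 17/4 → 1 ('a')
  [3] 4/21 → 1 ('a')
  [4] 21/18 → 2 ('ae')
  [5] 18/26 → 2 ('ae')
  [6] 26/29 → 0 ('')
  [7] 29/25 → 1 ('b')
  [8] 25/6 → 1 ('b')
  [9] 6/15 → 0 ('')
  [10] 15/3 → 2 ('ca')
  [11] 3/5 → 1 ('c')
  [12] 5/2 → 1 ('c')
  [13] 2/10 → 2 ('cc')
  [14] 10/11 → 3 ('ccc')
  [15] 11/12 → 2 ('cc')
  [16] 12/7 → 2 ('cc')
  [17] 7/23 → 1 ('c')
  [18] 23/13 → 2 ('cd')
  [19] 13/8 → 1 ('c')
  [20] 8/20 → 0 ('')
  [21] 20/24 → 1 ('d')
  [22] 24/14 → 1 ('d')
  [23] 14/1 → 2 ('dc')
  [24] 1/28 → 0 ('')
  [25] 28/9 → 1 ('e')
  [26] 9/22 → 2 ('ec')
  [27] 22/19 → 1 ('e')
  [28] 19/0 → 2 ('ed')
  [29] 0/27 → 1 ('e')

n(n+1)/2 = 30·31/2 = 465
Σ LCP = 0 + 2 + 1 + 1 + 2 + 2 + 0 + 1 + 1 + 0 + 2 + 1 + 1 + 2 + 3 + 2 + 2 + 1 + 2 + 1 + 0 + 1 + 1 + 2 + 0 + 1 + 2 + 1 + 2 + 1 = 38
distinct = 465 − 38 = 427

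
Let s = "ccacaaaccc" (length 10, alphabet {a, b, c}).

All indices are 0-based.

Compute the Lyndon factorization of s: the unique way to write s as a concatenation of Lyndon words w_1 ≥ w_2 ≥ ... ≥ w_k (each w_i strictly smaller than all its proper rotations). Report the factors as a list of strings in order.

["c", "c", "ac", "aaaccc"]

emit factor 1: 'c' (i=0, period=1)
emit factor 2: 'c' (i=1, period=1)
emit factor 3: 'ac' (i=2, period=2)
emit factor 4: 'aaaccc' (i=4, period=6)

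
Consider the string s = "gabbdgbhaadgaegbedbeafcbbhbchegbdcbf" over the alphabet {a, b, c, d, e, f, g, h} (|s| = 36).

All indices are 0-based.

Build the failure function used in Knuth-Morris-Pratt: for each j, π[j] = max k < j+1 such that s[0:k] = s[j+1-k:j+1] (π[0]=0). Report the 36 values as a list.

π[0] = 0
j=1 s[j]='a': π[1]=0 (border '')
j=2 s[j]='b': π[2]=0 (border '')
j=3 s[j]='b': π[3]=0 (border '')
j=4 s[j]='d': π[4]=0 (border '')
j=5 s[j]='g': π[5]=1 (border 'g')
j=6 s[j]='b': k: 1→0; π[6]=0 (border '')
j=7 s[j]='h': π[7]=0 (border '')
j=8 s[j]='a': π[8]=0 (border '')
j=9 s[j]='a': π[9]=0 (border '')
j=10 s[j]='d': π[10]=0 (border '')
j=11 s[j]='g': π[11]=1 (border 'g')
j=12 s[j]='a': π[12]=2 (border 'ga')
j=13 s[j]='e': k: 2→0; π[13]=0 (border '')
j=14 s[j]='g': π[14]=1 (border 'g')
j=15 s[j]='b': k: 1→0; π[15]=0 (border '')
j=16 s[j]='e': π[16]=0 (border '')
j=17 s[j]='d': π[17]=0 (border '')
j=18 s[j]='b': π[18]=0 (border '')
j=19 s[j]='e': π[19]=0 (border '')
j=20 s[j]='a': π[20]=0 (border '')
j=21 s[j]='f': π[21]=0 (border '')
j=22 s[j]='c': π[22]=0 (border '')
j=23 s[j]='b': π[23]=0 (border '')
j=24 s[j]='b': π[24]=0 (border '')
j=25 s[j]='h': π[25]=0 (border '')
j=26 s[j]='b': π[26]=0 (border '')
j=27 s[j]='c': π[27]=0 (border '')
j=28 s[j]='h': π[28]=0 (border '')
j=29 s[j]='e': π[29]=0 (border '')
j=30 s[j]='g': π[30]=1 (border 'g')
j=31 s[j]='b': k: 1→0; π[31]=0 (border '')
j=32 s[j]='d': π[32]=0 (border '')
j=33 s[j]='c': π[33]=0 (border '')
j=34 s[j]='b': π[34]=0 (border '')
j=35 s[j]='f': π[35]=0 (border '')

[0, 0, 0, 0, 0, 1, 0, 0, 0, 0, 0, 1, 2, 0, 1, 0, 0, 0, 0, 0, 0, 0, 0, 0, 0, 0, 0, 0, 0, 0, 1, 0, 0, 0, 0, 0]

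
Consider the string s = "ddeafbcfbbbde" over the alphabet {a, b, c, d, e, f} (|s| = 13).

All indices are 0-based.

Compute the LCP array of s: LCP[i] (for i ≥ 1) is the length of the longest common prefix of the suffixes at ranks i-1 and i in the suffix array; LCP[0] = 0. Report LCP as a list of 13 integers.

rank | idx | suffix
   0 |   3 | afbcfbbbde
   1 |   8 | bbbde
   2 |   9 | bbde
   3 |   5 | bcfbbbde
   4 |  10 | bde
   5 |   6 | cfbbbde
   6 |   0 | ddeafbcfbbbde
   7 |  11 | de
   8 |   1 | deafbcfbbbde
   9 |  12 | e
  10 |   2 | eafbcfbbbde
  11 |   7 | fbbbde
  12 |   4 | fbcfbbbde

SA = [3, 8, 9, 5, 10, 6, 0, 11, 1, 12, 2, 7, 4]
[i] adj suffixes → lcp
  [1] 3/8 → 0 ('')
  [2] 8/9 → 2 ('bb')
  [3] 9/5 → 1 ('b')
  [4] 5/10 → 1 ('b')
  [5] 10/6 → 0 ('')
  [6] 6/0 → 0 ('')
  [7] 0/11 → 1 ('d')
  [8] 11/1 → 2 ('de')
  [9] 1/12 → 0 ('')
  [10] 12/2 → 1 ('e')
  [11] 2/7 → 0 ('')
  [12] 7/4 → 2 ('fb')

[0, 0, 2, 1, 1, 0, 0, 1, 2, 0, 1, 0, 2]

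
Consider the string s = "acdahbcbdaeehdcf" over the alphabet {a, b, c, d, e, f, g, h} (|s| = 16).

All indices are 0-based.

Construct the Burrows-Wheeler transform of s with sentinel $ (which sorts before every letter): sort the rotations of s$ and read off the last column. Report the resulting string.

f$ddhcbadbchaecae

rank  rotation           last
    0  $acdahbcbdaeehdcf  f
    1  acdahbcbdaeehdcf$  $
    2  aeehdcf$acdahbcbd  d
    3  ahbcbdaeehdcf$acd  d
    4  bcbdaeehdcf$acdah  h
    5  bdaeehdcf$acdahbc  c
    6  cbdaeehdcf$acdahb  b
    7  cdahbcbdaeehdcf$a  a
    8  cf$acdahbcbdaeehd  d
    9  daeehdcf$acdahbcb  b
   10  dahbcbdaeehdcf$ac  c
   11  dcf$acdahbcbdaeeh  h
   12  eehdcf$acdahbcbda  a
   13  ehdcf$acdahbcbdae  e
   14  f$acdahbcbdaeehdc  c
   15  hbcbdaeehdcf$acda  a
   16  hdcf$acdahbcbdaee  e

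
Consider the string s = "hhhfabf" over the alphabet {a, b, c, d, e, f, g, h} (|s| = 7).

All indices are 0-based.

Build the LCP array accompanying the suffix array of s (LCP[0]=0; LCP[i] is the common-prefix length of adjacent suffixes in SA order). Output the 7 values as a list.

rank | idx | suffix
   0 |   4 | abf
   1 |   5 | bf
   2 |   6 | f
   3 |   3 | fabf
   4 |   2 | hfabf
   5 |   1 | hhfabf
   6 |   0 | hhhfabf

SA = [4, 5, 6, 3, 2, 1, 0]
rank  pair      lcp
   1  s[4:],s[5:]  0  ''
   2  s[5:],s[6:]  0  ''
   3  s[6:],s[3:]  1  'f'
   4  s[3:],s[2:]  0  ''
   5  s[2:],s[1:]  1  'h'
   6  s[1:],s[0:]  2  'hh'

[0, 0, 0, 1, 0, 1, 2]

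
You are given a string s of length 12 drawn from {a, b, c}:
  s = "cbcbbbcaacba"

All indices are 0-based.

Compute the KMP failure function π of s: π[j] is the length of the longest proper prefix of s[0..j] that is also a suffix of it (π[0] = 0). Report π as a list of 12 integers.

π[0] = 0
j=1 s[j]='b': π[1]=0 (border '')
j=2 s[j]='c': π[2]=1 (border 'c')
j=3 s[j]='b': π[3]=2 (border 'cb')
j=4 s[j]='b': k: 2→0; π[4]=0 (border '')
j=5 s[j]='b': π[5]=0 (border '')
j=6 s[j]='c': π[6]=1 (border 'c')
j=7 s[j]='a': k: 1→0; π[7]=0 (border '')
j=8 s[j]='a': π[8]=0 (border '')
j=9 s[j]='c': π[9]=1 (border 'c')
j=10 s[j]='b': π[10]=2 (border 'cb')
j=11 s[j]='a': k: 2→0; π[11]=0 (border '')

[0, 0, 1, 2, 0, 0, 1, 0, 0, 1, 2, 0]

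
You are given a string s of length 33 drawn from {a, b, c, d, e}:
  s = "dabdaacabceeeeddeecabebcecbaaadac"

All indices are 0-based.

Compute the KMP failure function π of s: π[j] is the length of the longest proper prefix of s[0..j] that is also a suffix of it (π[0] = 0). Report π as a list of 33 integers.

[0, 0, 0, 1, 2, 0, 0, 0, 0, 0, 0, 0, 0, 0, 1, 1, 0, 0, 0, 0, 0, 0, 0, 0, 0, 0, 0, 0, 0, 0, 1, 2, 0]

π[0] = 0
j=1 s[j]='a': π[1]=0 (border '')
j=2 s[j]='b': π[2]=0 (border '')
j=3 s[j]='d': π[3]=1 (border 'd')
j=4 s[j]='a': π[4]=2 (border 'da')
j=5 s[j]='a': k: 2→0; π[5]=0 (border '')
j=6 s[j]='c': π[6]=0 (border '')
j=7 s[j]='a': π[7]=0 (border '')
j=8 s[j]='b': π[8]=0 (border '')
j=9 s[j]='c': π[9]=0 (border '')
j=10 s[j]='e': π[10]=0 (border '')
j=11 s[j]='e': π[11]=0 (border '')
j=12 s[j]='e': π[12]=0 (border '')
j=13 s[j]='e': π[13]=0 (border '')
j=14 s[j]='d': π[14]=1 (border 'd')
j=15 s[j]='d': k: 1→0; π[15]=1 (border 'd')
j=16 s[j]='e': k: 1→0; π[16]=0 (border '')
j=17 s[j]='e': π[17]=0 (border '')
j=18 s[j]='c': π[18]=0 (border '')
j=19 s[j]='a': π[19]=0 (border '')
j=20 s[j]='b': π[20]=0 (border '')
j=21 s[j]='e': π[21]=0 (border '')
j=22 s[j]='b': π[22]=0 (border '')
j=23 s[j]='c': π[23]=0 (border '')
j=24 s[j]='e': π[24]=0 (border '')
j=25 s[j]='c': π[25]=0 (border '')
j=26 s[j]='b': π[26]=0 (border '')
j=27 s[j]='a': π[27]=0 (border '')
j=28 s[j]='a': π[28]=0 (border '')
j=29 s[j]='a': π[29]=0 (border '')
j=30 s[j]='d': π[30]=1 (border 'd')
j=31 s[j]='a': π[31]=2 (border 'da')
j=32 s[j]='c': k: 2→0; π[32]=0 (border '')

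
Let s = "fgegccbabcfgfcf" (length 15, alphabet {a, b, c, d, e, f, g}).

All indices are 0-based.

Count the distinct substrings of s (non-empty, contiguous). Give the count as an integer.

rank→(start, suffix):
  0 → (7, 'abcfgfcf')
  1 → (6, 'babcfgfcf')
  2 → (8, 'bcfgfcf')
  3 → (5, 'cbabcfgfcf')
  4 → (4, 'ccbabcfgfcf')
  5 → (13, 'cf')
  6 → (9, 'cfgfcf')
  7 → (2, 'egccbabcfgfcf')
  8 → (14, 'f')
  9 → (12, 'fcf')
  10 → (0, 'fgegccbabcfgfcf')
  11 → (10, 'fgfcf')
  12 → (3, 'gccbabcfgfcf')
  13 → (1, 'gegccbabcfgfcf')
  14 → (11, 'gfcf')

SA = [7, 6, 8, 5, 4, 13, 9, 2, 14, 12, 0, 10, 3, 1, 11]
rank  pair      lcp
   1  s[7:],s[6:]  0  ''
   2  s[6:],s[8:]  1  'b'
   3  s[8:],s[5:]  0  ''
   4  s[5:],s[4:]  1  'c'
   5  s[4:],s[13:]  1  'c'
   6  s[13:],s[9:]  2  'cf'
   7  s[9:],s[2:]  0  ''
   8  s[2:],s[14:]  0  ''
   9  s[14:],s[12:]  1  'f'
  10  s[12:],s[0:]  1  'f'
  11  s[0:],s[10:]  2  'fg'
  12  s[10:],s[3:]  0  ''
  13  s[3:],s[1:]  1  'g'
  14  s[1:],s[11:]  1  'g'

n(n+1)/2 = 15·16/2 = 120
Σ LCP = 0 + 0 + 1 + 0 + 1 + 1 + 2 + 0 + 0 + 1 + 1 + 2 + 0 + 1 + 1 = 11
distinct = 120 − 11 = 109

109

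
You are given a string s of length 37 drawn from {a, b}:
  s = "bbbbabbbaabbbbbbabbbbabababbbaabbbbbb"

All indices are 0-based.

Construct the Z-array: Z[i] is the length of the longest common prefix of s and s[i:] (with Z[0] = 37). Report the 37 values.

[37, 3, 2, 1, 0, 3, 2, 1, 0, 0, 4, 4, 8, 3, 2, 1, 0, 6, 3, 2, 1, 0, 1, 0, 1, 0, 3, 2, 1, 0, 0, 4, 4, 4, 3, 2, 1]

Z[0]=37
i=1: outside box; Z[1]=3 scan→box=[1,4)
i=2: min(r-i=2, Z[1]=3)=2; Z[2]=2
i=3: min(r-i=1, Z[2]=2)=1; Z[3]=1
i=4: outside box; Z[4]=0
i=5: outside box; Z[5]=3 scan→box=[5,8)
i=6: min(r-i=2, Z[1]=3)=2; Z[6]=2
i=7: min(r-i=1, Z[2]=2)=1; Z[7]=1
i=8: outside box; Z[8]=0
i=9: outside box; Z[9]=0
i=10: outside box; Z[10]=4 scan→box=[10,14)
i=11: min(r-i=3, Z[1]=3)=3; Z[11]=4 scan→box=[11,15)
i=12: min(r-i=3, Z[1]=3)=3; Z[12]=8 scan→box=[12,20)
i=13: min(r-i=7, Z[1]=3)=3; Z[13]=3
i=14: min(r-i=6, Z[2]=2)=2; Z[14]=2
i=15: min(r-i=5, Z[3]=1)=1; Z[15]=1
i=16: min(r-i=4, Z[4]=0)=0; Z[16]=0
i=17: min(r-i=3, Z[5]=3)=3; Z[17]=6 scan→box=[17,23)
i=18: min(r-i=5, Z[1]=3)=3; Z[18]=3
i=19: min(r-i=4, Z[2]=2)=2; Z[19]=2
i=20: min(r-i=3, Z[3]=1)=1; Z[20]=1
i=21: min(r-i=2, Z[4]=0)=0; Z[21]=0
i=22: min(r-i=1, Z[5]=3)=1; Z[22]=1
i=23: outside box; Z[23]=0
i=24: outside box; Z[24]=1 scan→box=[24,25)
i=25: outside box; Z[25]=0
i=26: outside box; Z[26]=3 scan→box=[26,29)
i=27: min(r-i=2, Z[1]=3)=2; Z[27]=2
i=28: min(r-i=1, Z[2]=2)=1; Z[28]=1
i=29: outside box; Z[29]=0
i=30: outside box; Z[30]=0
i=31: outside box; Z[31]=4 scan→box=[31,35)
i=32: min(r-i=3, Z[1]=3)=3; Z[32]=4 scan→box=[32,36)
i=33: min(r-i=3, Z[1]=3)=3; Z[33]=4 scan→box=[33,37)
i=34: min(r-i=3, Z[1]=3)=3; Z[34]=3
i=35: min(r-i=2, Z[2]=2)=2; Z[35]=2
i=36: min(r-i=1, Z[3]=1)=1; Z[36]=1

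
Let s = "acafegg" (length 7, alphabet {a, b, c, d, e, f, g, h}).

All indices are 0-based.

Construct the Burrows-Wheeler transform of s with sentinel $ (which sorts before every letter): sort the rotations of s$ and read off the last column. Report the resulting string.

rank  rotation  last
    0  $acafegg  g
    1  acafegg$  $
    2  afegg$ac  c
    3  cafegg$a  a
    4  egg$acaf  f
    5  fegg$aca  a
    6  g$acafeg  g
    7  gg$acafe  e

g$cafage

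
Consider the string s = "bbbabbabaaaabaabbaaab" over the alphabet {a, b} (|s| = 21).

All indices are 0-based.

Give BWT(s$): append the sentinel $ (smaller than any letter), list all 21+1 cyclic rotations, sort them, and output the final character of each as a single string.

bbbaaababaabaababbaab$

rank  rotation                last
    0  $bbbabbabaaaabaabbaaab  b
    1  aaaabaabbaaab$bbbabbab  b
    2  aaab$bbbabbabaaaabaabb  b
    3  aaabaabbaaab$bbbabbaba  a
    4  aab$bbbabbabaaaabaabba  a
    5  aabaabbaaab$bbbabbabaa  a
    6  aabbaaab$bbbabbabaaaab  b
    7  ab$bbbabbabaaaabaabbaa  a
    8  abaaaabaabbaaab$bbbabb  b
    9  abaabbaaab$bbbabbabaaa  a
   10  abbaaab$bbbabbabaaaaba  a
   11  abbabaaaabaabbaaab$bbb  b
   12  b$bbbabbabaaaabaabbaaa  a
   13  baaaabaabbaaab$bbbabba  a
   14  baaab$bbbabbabaaaabaab  b
   15  baabbaaab$bbbabbabaaaa  a
   16  babaaaabaabbaaab$bbbab  b
   17  babbabaaaabaabbaaab$bb  b
   18  bbaaab$bbbabbabaaaabaa  a
   19  bbabaaaabaabbaaab$bbba  a
   20  bbabbabaaaabaabbaaab$b  b
   21  bbbabbabaaaabaabbaaab$  $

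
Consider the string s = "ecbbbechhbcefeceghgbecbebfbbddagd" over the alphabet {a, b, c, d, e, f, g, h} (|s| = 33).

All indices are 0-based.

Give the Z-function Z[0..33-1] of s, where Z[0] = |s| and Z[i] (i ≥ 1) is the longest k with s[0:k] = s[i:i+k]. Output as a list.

Z[0]=33
i=1: outside box; Z[1]=0
i=2: outside box; Z[2]=0
i=3: outside box; Z[3]=0
i=4: outside box; Z[4]=0
i=5: outside box; Z[5]=2 grow→box=[5,7)
i=6: min(r-i=1, Z[1]=0)=0; Z[6]=0
i=7: outside box; Z[7]=0
i=8: outside box; Z[8]=0
i=9: outside box; Z[9]=0
i=10: outside box; Z[10]=0
i=11: outside box; Z[11]=1 grow→box=[11,12)
i=12: outside box; Z[12]=0
i=13: outside box; Z[13]=2 grow→box=[13,15)
i=14: min(r-i=1, Z[1]=0)=0; Z[14]=0
i=15: outside box; Z[15]=1 grow→box=[15,16)
i=16: outside box; Z[16]=0
i=17: outside box; Z[17]=0
i=18: outside box; Z[18]=0
i=19: outside box; Z[19]=0
i=20: outside box; Z[20]=3 grow→box=[20,23)
i=21: min(r-i=2, Z[1]=0)=0; Z[21]=0
i=22: min(r-i=1, Z[2]=0)=0; Z[22]=0
i=23: outside box; Z[23]=1 grow→box=[23,24)
i=24: outside box; Z[24]=0
i=25: outside box; Z[25]=0
i=26: outside box; Z[26]=0
i=27: outside box; Z[27]=0
i=28: outside box; Z[28]=0
i=29: outside box; Z[29]=0
i=30: outside box; Z[30]=0
i=31: outside box; Z[31]=0
i=32: outside box; Z[32]=0

[33, 0, 0, 0, 0, 2, 0, 0, 0, 0, 0, 1, 0, 2, 0, 1, 0, 0, 0, 0, 3, 0, 0, 1, 0, 0, 0, 0, 0, 0, 0, 0, 0]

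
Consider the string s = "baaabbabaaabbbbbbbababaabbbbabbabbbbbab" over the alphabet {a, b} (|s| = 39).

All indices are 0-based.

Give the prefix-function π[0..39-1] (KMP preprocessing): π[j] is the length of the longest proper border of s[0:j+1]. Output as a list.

[0, 0, 0, 0, 1, 1, 2, 1, 2, 3, 4, 5, 6, 1, 1, 1, 1, 1, 2, 1, 2, 1, 2, 3, 1, 1, 1, 1, 2, 1, 1, 2, 1, 1, 1, 1, 1, 2, 1]

π[0] = 0
j=1 s[j]='a': π[1]=0 (border '')
j=2 s[j]='a': π[2]=0 (border '')
j=3 s[j]='a': π[3]=0 (border '')
j=4 s[j]='b': π[4]=1 (border 'b')
j=5 s[j]='b': k: 1→0; π[5]=1 (border 'b')
j=6 s[j]='a': π[6]=2 (border 'ba')
j=7 s[j]='b': k: 2→0; π[7]=1 (border 'b')
j=8 s[j]='a': π[8]=2 (border 'ba')
j=9 s[j]='a': π[9]=3 (border 'baa')
j=10 s[j]='a': π[10]=4 (border 'baaa')
j=11 s[j]='b': π[11]=5 (border 'baaab')
j=12 s[j]='b': π[12]=6 (border 'baaabb')
j=13 s[j]='b': k: 6→1→0; π[13]=1 (border 'b')
j=14 s[j]='b': k: 1→0; π[14]=1 (border 'b')
j=15 s[j]='b': k: 1→0; π[15]=1 (border 'b')
j=16 s[j]='b': k: 1→0; π[16]=1 (border 'b')
j=17 s[j]='b': k: 1→0; π[17]=1 (border 'b')
j=18 s[j]='a': π[18]=2 (border 'ba')
j=19 s[j]='b': k: 2→0; π[19]=1 (border 'b')
j=20 s[j]='a': π[20]=2 (border 'ba')
j=21 s[j]='b': k: 2→0; π[21]=1 (border 'b')
j=22 s[j]='a': π[22]=2 (border 'ba')
j=23 s[j]='a': π[23]=3 (border 'baa')
j=24 s[j]='b': k: 3→0; π[24]=1 (border 'b')
j=25 s[j]='b': k: 1→0; π[25]=1 (border 'b')
j=26 s[j]='b': k: 1→0; π[26]=1 (border 'b')
j=27 s[j]='b': k: 1→0; π[27]=1 (border 'b')
j=28 s[j]='a': π[28]=2 (border 'ba')
j=29 s[j]='b': k: 2→0; π[29]=1 (border 'b')
j=30 s[j]='b': k: 1→0; π[30]=1 (border 'b')
j=31 s[j]='a': π[31]=2 (border 'ba')
j=32 s[j]='b': k: 2→0; π[32]=1 (border 'b')
j=33 s[j]='b': k: 1→0; π[33]=1 (border 'b')
j=34 s[j]='b': k: 1→0; π[34]=1 (border 'b')
j=35 s[j]='b': k: 1→0; π[35]=1 (border 'b')
j=36 s[j]='b': k: 1→0; π[36]=1 (border 'b')
j=37 s[j]='a': π[37]=2 (border 'ba')
j=38 s[j]='b': k: 2→0; π[38]=1 (border 'b')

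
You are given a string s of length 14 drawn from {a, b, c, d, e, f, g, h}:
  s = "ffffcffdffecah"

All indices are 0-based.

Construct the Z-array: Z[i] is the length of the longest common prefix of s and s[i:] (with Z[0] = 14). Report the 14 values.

Z[0]=14
i=1: outside box; Z[1]=3 scan→box=[1,4)
i=2: min(r-i=2, Z[1]=3)=2; Z[2]=2
i=3: min(r-i=1, Z[2]=2)=1; Z[3]=1
i=4: outside box; Z[4]=0
i=5: outside box; Z[5]=2 scan→box=[5,7)
i=6: min(r-i=1, Z[1]=3)=1; Z[6]=1
i=7: outside box; Z[7]=0
i=8: outside box; Z[8]=2 scan→box=[8,10)
i=9: min(r-i=1, Z[1]=3)=1; Z[9]=1
i=10: outside box; Z[10]=0
i=11: outside box; Z[11]=0
i=12: outside box; Z[12]=0
i=13: outside box; Z[13]=0

[14, 3, 2, 1, 0, 2, 1, 0, 2, 1, 0, 0, 0, 0]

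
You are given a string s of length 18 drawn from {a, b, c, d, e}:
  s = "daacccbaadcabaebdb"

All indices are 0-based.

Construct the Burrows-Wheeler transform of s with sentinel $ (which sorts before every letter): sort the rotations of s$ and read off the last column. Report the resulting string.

bdbcaabdcaedcca$baa

rank  rotation             last
    0  $daacccbaadcabaebdb  b
    1  aacccbaadcabaebdb$d  d
    2  aadcabaebdb$daacccb  b
    3  abaebdb$daacccbaadc  c
    4  acccbaadcabaebdb$da  a
    5  adcabaebdb$daacccba  a
    6  aebdb$daacccbaadcab  b
    7  b$daacccbaadcabaebd  d
    8  baadcabaebdb$daaccc  c
    9  baebdb$daacccbaadca  a
   10  bdb$daacccbaadcabae  e
   11  cabaebdb$daacccbaad  d
   12  cbaadcabaebdb$daacc  c
   13  ccbaadcabaebdb$daac  c
   14  cccbaadcabaebdb$daa  a
   15  daacccbaadcabaebdb$  $
   16  db$daacccbaadcabaeb  b
   17  dcabaebdb$daacccbaa  a
   18  ebdb$daacccbaadcaba  a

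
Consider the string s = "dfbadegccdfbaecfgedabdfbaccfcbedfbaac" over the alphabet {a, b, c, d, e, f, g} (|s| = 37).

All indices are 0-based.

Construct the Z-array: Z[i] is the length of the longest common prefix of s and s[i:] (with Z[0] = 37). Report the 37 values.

[37, 0, 0, 0, 1, 0, 0, 0, 0, 4, 0, 0, 0, 0, 0, 0, 0, 0, 1, 0, 0, 4, 0, 0, 0, 0, 0, 0, 0, 0, 0, 4, 0, 0, 0, 0, 0]

Z[0]=37
i=1: i≥r, start 0; Z[1]=0
i=2: i≥r, start 0; Z[2]=0
i=3: i≥r, start 0; Z[3]=0
i=4: i≥r, start 0; Z[4]=1 scan→box=[4,5)
i=5: i≥r, start 0; Z[5]=0
i=6: i≥r, start 0; Z[6]=0
i=7: i≥r, start 0; Z[7]=0
i=8: i≥r, start 0; Z[8]=0
i=9: i≥r, start 0; Z[9]=4 scan→box=[9,13)
i=10: min(r-i=3, Z[1]=0)=0; Z[10]=0
i=11: min(r-i=2, Z[2]=0)=0; Z[11]=0
i=12: min(r-i=1, Z[3]=0)=0; Z[12]=0
i=13: i≥r, start 0; Z[13]=0
i=14: i≥r, start 0; Z[14]=0
i=15: i≥r, start 0; Z[15]=0
i=16: i≥r, start 0; Z[16]=0
i=17: i≥r, start 0; Z[17]=0
i=18: i≥r, start 0; Z[18]=1 scan→box=[18,19)
i=19: i≥r, start 0; Z[19]=0
i=20: i≥r, start 0; Z[20]=0
i=21: i≥r, start 0; Z[21]=4 scan→box=[21,25)
i=22: min(r-i=3, Z[1]=0)=0; Z[22]=0
i=23: min(r-i=2, Z[2]=0)=0; Z[23]=0
i=24: min(r-i=1, Z[3]=0)=0; Z[24]=0
i=25: i≥r, start 0; Z[25]=0
i=26: i≥r, start 0; Z[26]=0
i=27: i≥r, start 0; Z[27]=0
i=28: i≥r, start 0; Z[28]=0
i=29: i≥r, start 0; Z[29]=0
i=30: i≥r, start 0; Z[30]=0
i=31: i≥r, start 0; Z[31]=4 scan→box=[31,35)
i=32: min(r-i=3, Z[1]=0)=0; Z[32]=0
i=33: min(r-i=2, Z[2]=0)=0; Z[33]=0
i=34: min(r-i=1, Z[3]=0)=0; Z[34]=0
i=35: i≥r, start 0; Z[35]=0
i=36: i≥r, start 0; Z[36]=0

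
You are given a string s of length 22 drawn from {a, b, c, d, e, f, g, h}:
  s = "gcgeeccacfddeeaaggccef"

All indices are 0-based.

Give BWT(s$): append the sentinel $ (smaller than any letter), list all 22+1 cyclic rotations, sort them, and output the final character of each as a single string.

rank  rotation                 last
    0  $gcgeeccacfddeeaaggccef  f
    1  aaggccef$gcgeeccacfddee  e
    2  acfddeeaaggccef$gcgeecc  c
    3  aggccef$gcgeeccacfddeea  a
    4  cacfddeeaaggccef$gcgeec  c
    5  ccacfddeeaaggccef$gcgee  e
    6  ccef$gcgeeccacfddeeaagg  g
    7  cef$gcgeeccacfddeeaaggc  c
    8  cfddeeaaggccef$gcgeecca  a
    9  cgeeccacfddeeaaggccef$g  g
   10  ddeeaaggccef$gcgeeccacf  f
   11  deeaaggccef$gcgeeccacfd  d
   12  eaaggccef$gcgeeccacfdde  e
   13  eccacfddeeaaggccef$gcge  e
   14  eeaaggccef$gcgeeccacfdd  d
   15  eeccacfddeeaaggccef$gcg  g
   16  ef$gcgeeccacfddeeaaggcc  c
   17  f$gcgeeccacfddeeaaggcce  e
   18  fddeeaaggccef$gcgeeccac  c
   19  gccef$gcgeeccacfddeeaag  g
   20  gcgeeccacfddeeaaggccef$  $
   21  geeccacfddeeaaggccef$gc  c
   22  ggccef$gcgeeccacfddeeaa  a

fecacegcagfdeedgcecg$ca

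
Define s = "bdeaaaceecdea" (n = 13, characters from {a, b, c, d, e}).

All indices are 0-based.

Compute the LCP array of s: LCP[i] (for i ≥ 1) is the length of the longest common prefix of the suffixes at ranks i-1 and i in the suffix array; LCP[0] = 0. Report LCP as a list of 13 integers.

[0, 1, 2, 1, 0, 0, 1, 0, 3, 0, 2, 1, 1]

rank→(start, suffix):
  0 → (12, 'a')
  1 → (3, 'aaaceecdea')
  2 → (4, 'aaceecdea')
  3 → (5, 'aceecdea')
  4 → (0, 'bdeaaaceecdea')
  5 → (9, 'cdea')
  6 → (6, 'ceecdea')
  7 → (10, 'dea')
  8 → (1, 'deaaaceecdea')
  9 → (11, 'ea')
  10 → (2, 'eaaaceecdea')
  11 → (8, 'ecdea')
  12 → (7, 'eecdea')

SA = [12, 3, 4, 5, 0, 9, 6, 10, 1, 11, 2, 8, 7]
[i] adj suffixes → lcp
  [1] 12/3 → 1 ('a')
  [2] 3/4 → 2 ('aa')
  [3] 4/5 → 1 ('a')
  [4] 5/0 → 0 ('')
  [5] 0/9 → 0 ('')
  [6] 9/6 → 1 ('c')
  [7] 6/10 → 0 ('')
  [8] 10/1 → 3 ('dea')
  [9] 1/11 → 0 ('')
  [10] 11/2 → 2 ('ea')
  [11] 2/8 → 1 ('e')
  [12] 8/7 → 1 ('e')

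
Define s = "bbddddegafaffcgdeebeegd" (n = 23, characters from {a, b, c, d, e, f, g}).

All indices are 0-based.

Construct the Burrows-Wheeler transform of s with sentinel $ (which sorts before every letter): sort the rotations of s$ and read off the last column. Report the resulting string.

dgf$befgbddgdedbdeafaeec

rank  rotation                  last
    0  $bbddddegafaffcgdeebeegd  d
    1  afaffcgdeebeegd$bbddddeg  g
    2  affcgdeebeegd$bbddddegaf  f
    3  bbddddegafaffcgdeebeegd$  $
    4  bddddegafaffcgdeebeegd$b  b
    5  beegd$bbddddegafaffcgdee  e
    6  cgdeebeegd$bbddddegafaff  f
    7  d$bbddddegafaffcgdeebeeg  g
    8  ddddegafaffcgdeebeegd$bb  b
    9  dddegafaffcgdeebeegd$bbd  d
   10  ddegafaffcgdeebeegd$bbdd  d
   11  deebeegd$bbddddegafaffcg  g
   12  degafaffcgdeebeegd$bbddd  d
   13  ebeegd$bbddddegafaffcgde  e
   14  eebeegd$bbddddegafaffcgd  d
   15  eegd$bbddddegafaffcgdeeb  b
   16  egafaffcgdeebeegd$bbdddd  d
   17  egd$bbddddegafaffcgdeebe  e
   18  faffcgdeebeegd$bbddddega  a
   19  fcgdeebeegd$bbddddegafaf  f
   20  ffcgdeebeegd$bbddddegafa  a
   21  gafaffcgdeebeegd$bbdddde  e
   22  gd$bbddddegafaffcgdeebee  e
   23  gdeebeegd$bbddddegafaffc  c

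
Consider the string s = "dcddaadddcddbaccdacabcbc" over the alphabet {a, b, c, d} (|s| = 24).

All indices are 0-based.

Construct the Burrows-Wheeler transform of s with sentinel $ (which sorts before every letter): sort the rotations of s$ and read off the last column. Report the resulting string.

cdcdbadcababacdddcd$dccda

rank  rotation                   last
    0  $dcddaadddcddbaccdacabcbc  c
    1  aadddcddbaccdacabcbc$dcdd  d
    2  abcbc$dcddaadddcddbaccdac  c
    3  acabcbc$dcddaadddcddbaccd  d
    4  accdacabcbc$dcddaadddcddb  b
    5  adddcddbaccdacabcbc$dcdda  a
    6  baccdacabcbc$dcddaadddcdd  d
    7  bc$dcddaadddcddbaccdacabc  c
    8  bcbc$dcddaadddcddbaccdaca  a
    9  c$dcddaadddcddbaccdacabcb  b
   10  cabcbc$dcddaadddcddbaccda  a
   11  cbc$dcddaadddcddbaccdacab  b
   12  ccdacabcbc$dcddaadddcddba  a
   13  cdacabcbc$dcddaadddcddbac  c
   14  cddaadddcddbaccdacabcbc$d  d
   15  cddbaccdacabcbc$dcddaaddd  d
   16  daadddcddbaccdacabcbc$dcd  d
   17  dacabcbc$dcddaadddcddbacc  c
   18  dbaccdacabcbc$dcddaadddcd  d
   19  dcddaadddcddbaccdacabcbc$  $
   20  dcddbaccdacabcbc$dcddaadd  d
   21  ddaadddcddbaccdacabcbc$dc  c
   22  ddbaccdacabcbc$dcddaadddc  c
   23  ddcddbaccdacabcbc$dcddaad  d
   24  dddcddbaccdacabcbc$dcddaa  a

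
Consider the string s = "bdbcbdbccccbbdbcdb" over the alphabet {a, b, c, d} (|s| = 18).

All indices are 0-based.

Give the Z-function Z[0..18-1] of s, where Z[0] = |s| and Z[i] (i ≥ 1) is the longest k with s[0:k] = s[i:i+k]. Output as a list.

Z[0]=18
i=1: fresh scan; Z[1]=0
i=2: fresh scan; Z[2]=1 extend→box=[2,3)
i=3: fresh scan; Z[3]=0
i=4: fresh scan; Z[4]=4 extend→box=[4,8)
i=5: min(r-i=3, Z[1]=0)=0; Z[5]=0
i=6: min(r-i=2, Z[2]=1)=1; Z[6]=1
i=7: min(r-i=1, Z[3]=0)=0; Z[7]=0
i=8: fresh scan; Z[8]=0
i=9: fresh scan; Z[9]=0
i=10: fresh scan; Z[10]=0
i=11: fresh scan; Z[11]=1 extend→box=[11,12)
i=12: fresh scan; Z[12]=4 extend→box=[12,16)
i=13: min(r-i=3, Z[1]=0)=0; Z[13]=0
i=14: min(r-i=2, Z[2]=1)=1; Z[14]=1
i=15: min(r-i=1, Z[3]=0)=0; Z[15]=0
i=16: fresh scan; Z[16]=0
i=17: fresh scan; Z[17]=1 extend→box=[17,18)

[18, 0, 1, 0, 4, 0, 1, 0, 0, 0, 0, 1, 4, 0, 1, 0, 0, 1]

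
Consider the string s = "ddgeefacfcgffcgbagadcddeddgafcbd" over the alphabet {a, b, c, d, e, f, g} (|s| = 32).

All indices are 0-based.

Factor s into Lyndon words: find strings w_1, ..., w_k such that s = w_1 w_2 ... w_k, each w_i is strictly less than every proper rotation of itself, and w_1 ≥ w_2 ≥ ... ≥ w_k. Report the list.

emit factor 1: 'ddgeef' (i=0, period=6)
emit factor 2: 'acfcgffcgbagadcddeddgafcbd' (i=6, period=26)

["ddgeef", "acfcgffcgbagadcddeddgafcbd"]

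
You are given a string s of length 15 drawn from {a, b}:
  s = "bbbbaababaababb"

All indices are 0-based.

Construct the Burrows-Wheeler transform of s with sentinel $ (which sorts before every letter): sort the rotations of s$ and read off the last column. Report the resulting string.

bbbbaabbbaaaabb$

rank  rotation          last
    0  $bbbbaababaababb  b
    1  aababaababb$bbbb  b
    2  aababb$bbbbaabab  b
    3  abaababb$bbbbaab  b
    4  ababaababb$bbbba  a
    5  ababb$bbbbaababa  a
    6  abb$bbbbaababaab  b
    7  b$bbbbaababaabab  b
    8  baababaababb$bbb  b
    9  baababb$bbbbaaba  a
   10  babaababb$bbbbaa  a
   11  babb$bbbbaababaa  a
   12  bb$bbbbaababaaba  a
   13  bbaababaababb$bb  b
   14  bbbaababaababb$b  b
   15  bbbbaababaababb$  $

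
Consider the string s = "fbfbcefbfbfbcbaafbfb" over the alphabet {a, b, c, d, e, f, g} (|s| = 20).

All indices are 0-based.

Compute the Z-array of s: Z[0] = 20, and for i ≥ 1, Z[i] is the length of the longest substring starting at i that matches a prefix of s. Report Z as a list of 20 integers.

[20, 0, 2, 0, 0, 0, 4, 0, 5, 0, 2, 0, 0, 0, 0, 0, 4, 0, 2, 0]

Z[0]=20
i=1: i≥r, start 0; Z[1]=0
i=2: i≥r, start 0; Z[2]=2 scan→box=[2,4)
i=3: min(r-i=1, Z[1]=0)=0; Z[3]=0
i=4: i≥r, start 0; Z[4]=0
i=5: i≥r, start 0; Z[5]=0
i=6: i≥r, start 0; Z[6]=4 scan→box=[6,10)
i=7: min(r-i=3, Z[1]=0)=0; Z[7]=0
i=8: min(r-i=2, Z[2]=2)=2; Z[8]=5 scan→box=[8,13)
i=9: min(r-i=4, Z[1]=0)=0; Z[9]=0
i=10: min(r-i=3, Z[2]=2)=2; Z[10]=2
i=11: min(r-i=2, Z[3]=0)=0; Z[11]=0
i=12: min(r-i=1, Z[4]=0)=0; Z[12]=0
i=13: i≥r, start 0; Z[13]=0
i=14: i≥r, start 0; Z[14]=0
i=15: i≥r, start 0; Z[15]=0
i=16: i≥r, start 0; Z[16]=4 scan→box=[16,20)
i=17: min(r-i=3, Z[1]=0)=0; Z[17]=0
i=18: min(r-i=2, Z[2]=2)=2; Z[18]=2
i=19: min(r-i=1, Z[3]=0)=0; Z[19]=0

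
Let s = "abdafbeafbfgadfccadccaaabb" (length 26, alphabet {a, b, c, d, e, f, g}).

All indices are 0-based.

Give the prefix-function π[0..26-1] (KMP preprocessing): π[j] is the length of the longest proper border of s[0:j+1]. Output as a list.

[0, 0, 0, 1, 0, 0, 0, 1, 0, 0, 0, 0, 1, 0, 0, 0, 0, 1, 0, 0, 0, 1, 1, 1, 2, 0]

π[0] = 0
j=1 s[j]='b': π[1]=0 (border '')
j=2 s[j]='d': π[2]=0 (border '')
j=3 s[j]='a': π[3]=1 (border 'a')
j=4 s[j]='f': k: 1→0; π[4]=0 (border '')
j=5 s[j]='b': π[5]=0 (border '')
j=6 s[j]='e': π[6]=0 (border '')
j=7 s[j]='a': π[7]=1 (border 'a')
j=8 s[j]='f': k: 1→0; π[8]=0 (border '')
j=9 s[j]='b': π[9]=0 (border '')
j=10 s[j]='f': π[10]=0 (border '')
j=11 s[j]='g': π[11]=0 (border '')
j=12 s[j]='a': π[12]=1 (border 'a')
j=13 s[j]='d': k: 1→0; π[13]=0 (border '')
j=14 s[j]='f': π[14]=0 (border '')
j=15 s[j]='c': π[15]=0 (border '')
j=16 s[j]='c': π[16]=0 (border '')
j=17 s[j]='a': π[17]=1 (border 'a')
j=18 s[j]='d': k: 1→0; π[18]=0 (border '')
j=19 s[j]='c': π[19]=0 (border '')
j=20 s[j]='c': π[20]=0 (border '')
j=21 s[j]='a': π[21]=1 (border 'a')
j=22 s[j]='a': k: 1→0; π[22]=1 (border 'a')
j=23 s[j]='a': k: 1→0; π[23]=1 (border 'a')
j=24 s[j]='b': π[24]=2 (border 'ab')
j=25 s[j]='b': k: 2→0; π[25]=0 (border '')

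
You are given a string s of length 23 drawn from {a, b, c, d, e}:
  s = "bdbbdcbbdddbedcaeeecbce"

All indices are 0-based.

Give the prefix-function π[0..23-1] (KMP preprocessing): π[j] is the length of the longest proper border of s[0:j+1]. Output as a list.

[0, 0, 1, 1, 2, 0, 1, 1, 2, 0, 0, 1, 0, 0, 0, 0, 0, 0, 0, 0, 1, 0, 0]

π[0] = 0
j=1 s[j]='d': π[1]=0 (border '')
j=2 s[j]='b': π[2]=1 (border 'b')
j=3 s[j]='b': k: 1→0; π[3]=1 (border 'b')
j=4 s[j]='d': π[4]=2 (border 'bd')
j=5 s[j]='c': k: 2→0; π[5]=0 (border '')
j=6 s[j]='b': π[6]=1 (border 'b')
j=7 s[j]='b': k: 1→0; π[7]=1 (border 'b')
j=8 s[j]='d': π[8]=2 (border 'bd')
j=9 s[j]='d': k: 2→0; π[9]=0 (border '')
j=10 s[j]='d': π[10]=0 (border '')
j=11 s[j]='b': π[11]=1 (border 'b')
j=12 s[j]='e': k: 1→0; π[12]=0 (border '')
j=13 s[j]='d': π[13]=0 (border '')
j=14 s[j]='c': π[14]=0 (border '')
j=15 s[j]='a': π[15]=0 (border '')
j=16 s[j]='e': π[16]=0 (border '')
j=17 s[j]='e': π[17]=0 (border '')
j=18 s[j]='e': π[18]=0 (border '')
j=19 s[j]='c': π[19]=0 (border '')
j=20 s[j]='b': π[20]=1 (border 'b')
j=21 s[j]='c': k: 1→0; π[21]=0 (border '')
j=22 s[j]='e': π[22]=0 (border '')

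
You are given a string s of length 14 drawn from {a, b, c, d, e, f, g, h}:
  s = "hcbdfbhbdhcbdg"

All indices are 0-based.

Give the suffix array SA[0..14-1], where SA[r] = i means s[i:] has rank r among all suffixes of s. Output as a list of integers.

sorted suffixes:
  #0 SA[0]=2  'bdfbhbdhcbdg'
  #1 SA[1]=11  'bdg'
  #2 SA[2]=7  'bdhcbdg'
  #3 SA[3]=5  'bhbdhcbdg'
  #4 SA[4]=1  'cbdfbhbdhcbdg'
  #5 SA[5]=10  'cbdg'
  #6 SA[6]=3  'dfbhbdhcbdg'
  #7 SA[7]=12  'dg'
  #8 SA[8]=8  'dhcbdg'
  #9 SA[9]=4  'fbhbdhcbdg'
  #10 SA[10]=13  'g'
  #11 SA[11]=6  'hbdhcbdg'
  #12 SA[12]=0  'hcbdfbhbdhcbdg'
  #13 SA[13]=9  'hcbdg'

[2, 11, 7, 5, 1, 10, 3, 12, 8, 4, 13, 6, 0, 9]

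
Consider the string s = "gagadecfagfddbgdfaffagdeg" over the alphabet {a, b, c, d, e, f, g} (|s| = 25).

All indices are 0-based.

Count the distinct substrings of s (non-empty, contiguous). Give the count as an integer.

299

sorted suffixes:
  #0 SA[0]=3  'adecfagfddbgdfaffagdeg'
  #1 SA[1]=17  'affagdeg'
  #2 SA[2]=1  'agadecfagfddbgdfaffagdeg'
  #3 SA[3]=20  'agdeg'
  #4 SA[4]=8  'agfddbgdfaffagdeg'
  #5 SA[5]=13  'bgdfaffagdeg'
  #6 SA[6]=6  'cfagfddbgdfaffagdeg'
  #7 SA[7]=12  'dbgdfaffagdeg'
  #8 SA[8]=11  'ddbgdfaffagdeg'
  #9 SA[9]=4  'decfagfddbgdfaffagdeg'
  #10 SA[10]=22  'deg'
  #11 SA[11]=15  'dfaffagdeg'
  #12 SA[12]=5  'ecfagfddbgdfaffagdeg'
  #13 SA[13]=23  'eg'
  #14 SA[14]=16  'faffagdeg'
  #15 SA[15]=19  'fagdeg'
  #16 SA[16]=7  'fagfddbgdfaffagdeg'
  #17 SA[17]=10  'fddbgdfaffagdeg'
  #18 SA[18]=18  'ffagdeg'
  #19 SA[19]=24  'g'
  #20 SA[20]=2  'gadecfagfddbgdfaffagdeg'
  #21 SA[21]=0  'gagadecfagfddbgdfaffagdeg'
  #22 SA[22]=21  'gdeg'
  #23 SA[23]=14  'gdfaffagdeg'
  #24 SA[24]=9  'gfddbgdfaffagdeg'

SA = [3, 17, 1, 20, 8, 13, 6, 12, 11, 4, 22, 15, 5, 23, 16, 19, 7, 10, 18, 24, 2, 0, 21, 14, 9]
[i] adj suffixes → lcp
  [1] 3/17 → 1 ('a')
  [2] 17/1 → 1 ('a')
  [3] 1/20 → 2 ('ag')
  [4] 20/8 → 2 ('ag')
  [5] 8/13 → 0 ('')
  [6] 13/6 → 0 ('')
  [7] 6/12 → 0 ('')
  [8] 12/11 → 1 ('d')
  [9] 11/4 → 1 ('d')
  [10] 4/22 → 2 ('de')
  [11] 22/15 → 1 ('d')
  [12] 15/5 → 0 ('')
  [13] 5/23 → 1 ('e')
  [14] 23/16 → 0 ('')
  [15] 16/19 → 2 ('fa')
  [16] 19/7 → 3 ('fag')
  [17] 7/10 → 1 ('f')
  [18] 10/18 → 1 ('f')
  [19] 18/24 → 0 ('')
  [20] 24/2 → 1 ('g')
  [21] 2/0 → 2 ('ga')
  [22] 0/21 → 1 ('g')
  [23] 21/14 → 2 ('gd')
  [24] 14/9 → 1 ('g')

n(n+1)/2 = 25·26/2 = 325
Σ LCP = 0 + 1 + 1 + 2 + 2 + 0 + 0 + 0 + 1 + 1 + 2 + 1 + 0 + 1 + 0 + 2 + 3 + 1 + 1 + 0 + 1 + 2 + 1 + 2 + 1 = 26
distinct = 325 − 26 = 299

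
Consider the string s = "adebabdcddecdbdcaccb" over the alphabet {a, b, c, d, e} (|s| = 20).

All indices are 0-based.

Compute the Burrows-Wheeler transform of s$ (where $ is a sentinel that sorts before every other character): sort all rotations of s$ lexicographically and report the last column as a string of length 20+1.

bbc$cedadcaedcbbcaddd

rank  rotation               last
    0  $adebabdcddecdbdcaccb  b
    1  abdcddecdbdcaccb$adeb  b
    2  accb$adebabdcddecdbdc  c
    3  adebabdcddecdbdcaccb$  $
    4  b$adebabdcddecdbdcacc  c
    5  babdcddecdbdcaccb$ade  e
    6  bdcaccb$adebabdcddecd  d
    7  bdcddecdbdcaccb$adeba  a
    8  caccb$adebabdcddecdbd  d
    9  cb$adebabdcddecdbdcac  c
   10  ccb$adebabdcddecdbdca  a
   11  cdbdcaccb$adebabdcdde  e
   12  cddecdbdcaccb$adebabd  d
   13  dbdcaccb$adebabdcddec  c
   14  dcaccb$adebabdcddecdb  b
   15  dcddecdbdcaccb$adebab  b
   16  ddecdbdcaccb$adebabdc  c
   17  debabdcddecdbdcaccb$a  a
   18  decdbdcaccb$adebabdcd  d
   19  ebabdcddecdbdcaccb$ad  d
   20  ecdbdcaccb$adebabdcdd  d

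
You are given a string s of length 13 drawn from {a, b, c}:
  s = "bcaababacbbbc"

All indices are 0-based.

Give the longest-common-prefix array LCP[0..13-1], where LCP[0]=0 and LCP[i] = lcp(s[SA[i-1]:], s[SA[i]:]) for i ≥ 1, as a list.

rank→(start, suffix):
  0 → (2, 'aababacbbbc')
  1 → (3, 'ababacbbbc')
  2 → (5, 'abacbbbc')
  3 → (7, 'acbbbc')
  4 → (4, 'babacbbbc')
  5 → (6, 'bacbbbc')
  6 → (9, 'bbbc')
  7 → (10, 'bbc')
  8 → (11, 'bc')
  9 → (0, 'bcaababacbbbc')
  10 → (12, 'c')
  11 → (1, 'caababacbbbc')
  12 → (8, 'cbbbc')

SA = [2, 3, 5, 7, 4, 6, 9, 10, 11, 0, 12, 1, 8]
i: (SA[i-1],SA[i]) lcp shared
  1: (2,3) 1 'a'
  2: (3,5) 3 'aba'
  3: (5,7) 1 'a'
  4: (7,4) 0 ''
  5: (4,6) 2 'ba'
  6: (6,9) 1 'b'
  7: (9,10) 2 'bb'
  8: (10,11) 1 'b'
  9: (11,0) 2 'bc'
  10: (0,12) 0 ''
  11: (12,1) 1 'c'
  12: (1,8) 1 'c'

[0, 1, 3, 1, 0, 2, 1, 2, 1, 2, 0, 1, 1]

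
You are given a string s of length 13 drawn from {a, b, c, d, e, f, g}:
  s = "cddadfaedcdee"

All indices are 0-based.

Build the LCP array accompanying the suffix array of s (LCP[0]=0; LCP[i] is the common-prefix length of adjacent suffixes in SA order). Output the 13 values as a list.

rank→(start, suffix):
  0 → (3, 'adfaedcdee')
  1 → (6, 'aedcdee')
  2 → (0, 'cddadfaedcdee')
  3 → (9, 'cdee')
  4 → (2, 'dadfaedcdee')
  5 → (8, 'dcdee')
  6 → (1, 'ddadfaedcdee')
  7 → (10, 'dee')
  8 → (4, 'dfaedcdee')
  9 → (12, 'e')
  10 → (7, 'edcdee')
  11 → (11, 'ee')
  12 → (5, 'faedcdee')

SA = [3, 6, 0, 9, 2, 8, 1, 10, 4, 12, 7, 11, 5]
[i] adj suffixes → lcp
  [1] 3/6 → 1 ('a')
  [2] 6/0 → 0 ('')
  [3] 0/9 → 2 ('cd')
  [4] 9/2 → 0 ('')
  [5] 2/8 → 1 ('d')
  [6] 8/1 → 1 ('d')
  [7] 1/10 → 1 ('d')
  [8] 10/4 → 1 ('d')
  [9] 4/12 → 0 ('')
  [10] 12/7 → 1 ('e')
  [11] 7/11 → 1 ('e')
  [12] 11/5 → 0 ('')

[0, 1, 0, 2, 0, 1, 1, 1, 1, 0, 1, 1, 0]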